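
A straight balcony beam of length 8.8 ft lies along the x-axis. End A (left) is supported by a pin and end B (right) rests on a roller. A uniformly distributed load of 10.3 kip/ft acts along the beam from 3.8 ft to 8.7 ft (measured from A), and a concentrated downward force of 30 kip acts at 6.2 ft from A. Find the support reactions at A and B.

Resultant of the distributed load: 10.3 × 4.9 = 50.47 kip at 6.25 ft from A.
ΣM about A: B_y·8.8 − (10.3·4.9)·6.25 − 30·6.2 = 0 → B_y = 501.4375/8.8 = 56.9815 ≈ 56.98 kip.
ΣF_y = 0: A_y + 56.9815 − 10.3·4.9 − 30 = 0 → A_y = 23.49 kip.
ΣF_x = 0: no horizontal applied forces, so A_x = 0.

A_x = 0, A_y = 23.49 kip, B_y = 56.98 kip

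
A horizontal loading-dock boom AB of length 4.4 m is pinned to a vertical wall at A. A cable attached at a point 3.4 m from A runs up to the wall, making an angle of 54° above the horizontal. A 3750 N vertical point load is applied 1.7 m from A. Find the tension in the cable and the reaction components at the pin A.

ΣM about A: T·sin54°·3.4 − 3750·1.7 = 0 → T = 6375/(3.4·0.809017) = 2317.63 ≈ 2318 N.
ΣF_x = 0: A_x − T·cos54° = 0 → A_x = 2317.63 × 0.587785 = 1362 N.
ΣF_y = 0: A_y + T·sin54° − 3750 = 0 → A_y = 3750 − 2317.63 × 0.809017 = 1875 N.

T = 2318 N, A_x = 1362 N, A_y = 1875 N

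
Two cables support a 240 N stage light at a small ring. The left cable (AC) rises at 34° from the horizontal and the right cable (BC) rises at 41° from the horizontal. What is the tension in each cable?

T_AC = 187.5 N, T_BC = 206.0 N

ΣF_x = 0: −T_AC·cos34° + T_BC·cos41° = 0 → T_BC = 1.09849·T_AC.
ΣF_y = 0: T_AC·sin34° + T_BC·sin41° = 240.
Substitute: T_AC·(0.559193 + 1.09849·0.656059) = 240 → T_AC = 187.519 ≈ 187.5 N.
Then T_BC = 1.09849 × 187.519 = 206.0 N.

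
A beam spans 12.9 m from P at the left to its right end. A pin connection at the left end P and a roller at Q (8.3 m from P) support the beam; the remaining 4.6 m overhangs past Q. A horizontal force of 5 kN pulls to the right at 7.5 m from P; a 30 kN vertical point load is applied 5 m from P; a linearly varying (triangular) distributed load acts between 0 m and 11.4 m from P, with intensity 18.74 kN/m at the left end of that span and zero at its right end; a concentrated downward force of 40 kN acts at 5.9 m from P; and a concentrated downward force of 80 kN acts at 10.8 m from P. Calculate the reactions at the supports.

Resultant of the triangular load: ½ × 18.74 × 11.4 = 106.818 kN, acting at 3.8 m from P (one-third of the span from the peak).
Moments about P: Q_y·8.3 − 30·5 − (½·18.74·11.4)·3.8 − 40·5.9 − 80·10.8 = 0 → Q_y = 1655.9084/8.3 = 199.507 ≈ 199.5 kN.
ΣF_y = 0: P_y + 199.507 − 30 − ½·18.74·11.4 − 40 − 80 = 0 → P_y = 57.31 kN.
ΣF_x = 0: P_x + 5 = 0 → P_x = -5.000 kN.

P_x = -5.000 kN, P_y = 57.31 kN, Q_y = 199.5 kN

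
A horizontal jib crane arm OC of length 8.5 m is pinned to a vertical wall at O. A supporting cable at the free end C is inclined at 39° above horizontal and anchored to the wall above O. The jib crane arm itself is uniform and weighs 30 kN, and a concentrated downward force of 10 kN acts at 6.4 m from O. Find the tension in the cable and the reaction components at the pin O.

T = 35.80 kN, O_x = 27.82 kN, O_y = 17.47 kN

ΣM about O: T·sin39°·8.5 − 30·4.25 − 10·6.4 = 0 → T = 191.5/(8.5·0.62932) = 35.7996 ≈ 35.80 kN.
ΣF_x = 0: O_x − T·cos39° = 0 → O_x = 35.7996 × 0.777146 = 27.82 kN.
ΣF_y = 0: O_y + T·sin39° − 30 − 10 = 0 → O_y = 40 − 35.7996 × 0.62932 = 17.47 kN.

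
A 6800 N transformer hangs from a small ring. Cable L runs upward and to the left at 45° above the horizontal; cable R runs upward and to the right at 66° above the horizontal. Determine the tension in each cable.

ΣF_x = 0: −T_L·cos45° + T_R·cos66° = 0 → T_R = 1.73849·T_L.
ΣF_y = 0: T_L·sin45° + T_R·sin66° = 6800.
Substitute: T_L·(0.707107 + 1.73849·0.913545) = 6800 → T_L = 2962.58 ≈ 2963 N.
Then T_R = 1.73849 × 2962.58 = 5150 N.

T_L = 2963 N, T_R = 5150 N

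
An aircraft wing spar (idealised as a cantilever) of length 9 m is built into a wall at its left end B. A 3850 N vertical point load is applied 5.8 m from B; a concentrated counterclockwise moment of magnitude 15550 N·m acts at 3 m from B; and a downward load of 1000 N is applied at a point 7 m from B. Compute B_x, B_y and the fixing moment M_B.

B_x = 0, B_y = 4850 N, M_B = 13780 N·m

ΣF_x = 0: B_x = 0.
ΣF_y = 0: B_y − 3850 − 1000 = 0 → B_y = 4850 N.
ΣM about B: M_B − 3850·5.8 + 15550 − 1000·7 = 0 → M_B = 13780 N·m.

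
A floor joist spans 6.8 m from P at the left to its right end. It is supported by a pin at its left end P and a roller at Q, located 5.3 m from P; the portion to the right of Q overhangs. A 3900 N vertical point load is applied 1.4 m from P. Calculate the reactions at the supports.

Taking moments about P: Q_y·5.3 − 3900·1.4 = 0 → Q_y = 5460/5.3 = 1030.19 ≈ 1030 N.
ΣF_y = 0: P_y + 1030.19 − 3900 = 0 → P_y = 2870 N.
ΣF_x = 0: no horizontal applied forces, so P_x = 0.

P_x = 0, P_y = 2870 N, Q_y = 1030 N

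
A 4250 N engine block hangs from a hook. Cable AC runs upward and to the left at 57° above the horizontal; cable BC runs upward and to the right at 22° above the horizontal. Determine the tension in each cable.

ΣF_x = 0: −T_AC·cos57° + T_BC·cos22° = 0 → T_BC = 0.587412·T_AC.
ΣF_y = 0: T_AC·sin57° + T_BC·sin22° = 4250.
Substitute: T_AC·(0.838671 + 0.587412·0.374607) = 4250 → T_AC = 4014.28 ≈ 4014 N.
Then T_BC = 0.587412 × 4014.28 = 2358 N.

T_AC = 4014 N, T_BC = 2358 N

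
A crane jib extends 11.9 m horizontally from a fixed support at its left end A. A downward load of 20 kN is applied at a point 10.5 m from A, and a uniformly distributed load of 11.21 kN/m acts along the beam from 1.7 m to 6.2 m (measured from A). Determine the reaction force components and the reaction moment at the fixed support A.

Resultant of the distributed load: 11.21 × 4.5 = 50.445 kN at 3.95 m from A.
ΣF_x = 0: A_x = 0.
ΣF_y = 0: A_y − 20 − 11.21·4.5 = 0 → A_y = 70.45 kN.
ΣM about A: M_A − 20·10.5 − (11.21·4.5)·3.95 = 0 → M_A = 409.3 kN·m.

A_x = 0, A_y = 70.45 kN, M_A = 409.3 kN·m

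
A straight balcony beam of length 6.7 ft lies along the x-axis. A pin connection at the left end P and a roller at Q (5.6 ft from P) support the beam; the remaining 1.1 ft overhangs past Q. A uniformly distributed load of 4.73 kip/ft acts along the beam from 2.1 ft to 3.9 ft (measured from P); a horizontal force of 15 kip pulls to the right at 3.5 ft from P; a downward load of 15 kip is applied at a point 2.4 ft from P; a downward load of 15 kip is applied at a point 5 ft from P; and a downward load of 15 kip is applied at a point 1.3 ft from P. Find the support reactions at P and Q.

P_x = -15.00 kip, P_y = 25.65 kip, Q_y = 27.86 kip

Resultant of the distributed load: 4.73 × 1.8 = 8.514 kip at 3 ft from P.
ΣM about P: Q_y·5.6 − (4.73·1.8)·3 − 15·2.4 − 15·5 − 15·1.3 = 0 → Q_y = 156.042/5.6 = 27.8646 ≈ 27.86 kip.
ΣF_y = 0: P_y + 27.8646 − 4.73·1.8 − 15 − 15 − 15 = 0 → P_y = 25.65 kip.
ΣF_x = 0: P_x + 15 = 0 → P_x = -15.00 kip.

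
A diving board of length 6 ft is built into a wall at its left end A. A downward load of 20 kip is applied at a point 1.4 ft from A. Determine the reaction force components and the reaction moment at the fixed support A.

ΣF_x = 0: A_x = 0.
ΣF_y = 0: A_y − 20 = 0 → A_y = 20.00 kip.
ΣM about A: M_A − 20·1.4 = 0 → M_A = 28.00 kip·ft.

A_x = 0, A_y = 20.00 kip, M_A = 28.00 kip·ft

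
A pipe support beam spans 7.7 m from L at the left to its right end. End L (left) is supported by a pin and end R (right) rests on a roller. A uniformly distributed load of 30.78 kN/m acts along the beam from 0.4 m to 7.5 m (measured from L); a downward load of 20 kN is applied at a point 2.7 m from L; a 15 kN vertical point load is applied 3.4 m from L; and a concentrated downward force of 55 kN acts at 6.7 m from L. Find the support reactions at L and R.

L_x = 0, L_y = 134.9 kN, R_y = 173.6 kN

Resultant of the distributed load: 30.78 × 7.1 = 218.538 kN at 3.95 m from L.
ΣM about L: R_y·7.7 − (30.78·7.1)·3.95 − 20·2.7 − 15·3.4 − 55·6.7 = 0 → R_y = 1336.7251/7.7 = 173.601 ≈ 173.6 kN.
ΣF_y = 0: L_y + 173.601 − 30.78·7.1 − 20 − 15 − 55 = 0 → L_y = 134.9 kN.
ΣF_x = 0: no horizontal applied forces, so L_x = 0.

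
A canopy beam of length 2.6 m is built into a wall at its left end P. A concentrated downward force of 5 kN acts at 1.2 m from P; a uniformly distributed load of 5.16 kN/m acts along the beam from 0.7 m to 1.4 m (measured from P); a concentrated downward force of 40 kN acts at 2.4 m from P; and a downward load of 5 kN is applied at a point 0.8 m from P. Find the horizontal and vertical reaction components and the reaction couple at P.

Resultant of the distributed load: 5.16 × 0.7 = 3.612 kN at 1.05 m from P.
ΣF_x = 0: P_x = 0.
ΣF_y = 0: P_y − 5 − 5.16·0.7 − 40 − 5 = 0 → P_y = 53.61 kN.
ΣM about P: M_P − 5·1.2 − (5.16·0.7)·1.05 − 40·2.4 − 5·0.8 = 0 → M_P = 109.8 kN·m.

P_x = 0, P_y = 53.61 kN, M_P = 109.8 kN·m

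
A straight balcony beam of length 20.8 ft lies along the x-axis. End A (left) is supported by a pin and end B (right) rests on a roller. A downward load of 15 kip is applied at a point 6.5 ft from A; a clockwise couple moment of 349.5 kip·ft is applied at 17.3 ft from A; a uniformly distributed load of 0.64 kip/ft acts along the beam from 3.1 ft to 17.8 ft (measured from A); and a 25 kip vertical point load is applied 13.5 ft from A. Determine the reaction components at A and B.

Resultant of the distributed load: 0.64 × 14.7 = 9.408 kip at 10.45 ft from A.
Taking moments about A: B_y·20.8 − 15·6.5 − 349.5 − (0.64·14.7)·10.45 − 25·13.5 = 0 → B_y = 882.8136/20.8 = 42.443 ≈ 42.44 kip.
ΣF_y = 0: A_y + 42.443 − 15 − 0.64·14.7 − 25 = 0 → A_y = 6.965 kip.
ΣF_x = 0: no horizontal applied forces, so A_x = 0.

A_x = 0, A_y = 6.965 kip, B_y = 42.44 kip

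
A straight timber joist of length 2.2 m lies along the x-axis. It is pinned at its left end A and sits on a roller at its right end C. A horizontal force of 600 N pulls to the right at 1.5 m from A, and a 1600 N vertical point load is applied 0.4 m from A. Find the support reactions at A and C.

A_x = -600.0 N, A_y = 1309 N, C_y = 290.9 N

Taking moments about A: C_y·2.2 − 1600·0.4 = 0 → C_y = 640/2.2 = 290.909 ≈ 290.9 N.
ΣF_y = 0: A_y + 290.909 − 1600 = 0 → A_y = 1309 N.
ΣF_x = 0: A_x + 600 = 0 → A_x = -600.0 N.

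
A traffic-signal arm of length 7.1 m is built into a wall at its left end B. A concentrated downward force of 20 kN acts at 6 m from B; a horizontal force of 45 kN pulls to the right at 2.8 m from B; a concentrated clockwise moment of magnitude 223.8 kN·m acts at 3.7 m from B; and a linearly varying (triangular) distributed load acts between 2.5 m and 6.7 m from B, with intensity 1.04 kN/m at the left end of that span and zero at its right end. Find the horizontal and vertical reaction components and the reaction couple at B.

B_x = -45.00 kN, B_y = 22.18 kN, M_B = 352.3 kN·m

Resultant of the triangular load: ½ × 1.04 × 4.2 = 2.184 kN, acting at 3.9 m from B (one-third of the span from the peak).
ΣF_x = 0: B_x + 45 = 0 → B_x = -45.00 kN.
ΣF_y = 0: B_y − 20 − ½·1.04·4.2 = 0 → B_y = 22.18 kN.
ΣM about B: M_B − 20·6 − 223.8 − (½·1.04·4.2)·3.9 = 0 → M_B = 352.3 kN·m.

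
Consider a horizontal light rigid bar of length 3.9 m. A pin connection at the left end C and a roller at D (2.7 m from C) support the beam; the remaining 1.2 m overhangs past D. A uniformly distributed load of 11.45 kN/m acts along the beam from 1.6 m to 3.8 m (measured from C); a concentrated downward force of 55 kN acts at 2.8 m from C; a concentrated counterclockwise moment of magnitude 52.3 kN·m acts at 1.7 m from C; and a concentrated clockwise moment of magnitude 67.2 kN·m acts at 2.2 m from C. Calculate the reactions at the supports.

C_x = 0, C_y = -7.556 kN, D_y = 87.75 kN

Resultant of the distributed load: 11.45 × 2.2 = 25.19 kN at 2.7 m from C.
ΣM about C: D_y·2.7 − (11.45·2.2)·2.7 − 55·2.8 + 52.3 − 67.2 = 0 → D_y = 236.913/2.7 = 87.7456 ≈ 87.75 kN.
ΣF_y = 0: C_y + 87.7456 − 11.45·2.2 − 55 = 0 → C_y = -7.556 kN.
ΣF_x = 0: no horizontal applied forces, so C_x = 0.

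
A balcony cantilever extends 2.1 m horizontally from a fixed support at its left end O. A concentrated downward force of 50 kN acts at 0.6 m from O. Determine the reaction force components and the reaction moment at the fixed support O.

O_x = 0, O_y = 50.00 kN, M_O = 30.00 kN·m

ΣF_x = 0: O_x = 0.
ΣF_y = 0: O_y − 50 = 0 → O_y = 50.00 kN.
ΣM about O: M_O − 50·0.6 = 0 → M_O = 30.00 kN·m.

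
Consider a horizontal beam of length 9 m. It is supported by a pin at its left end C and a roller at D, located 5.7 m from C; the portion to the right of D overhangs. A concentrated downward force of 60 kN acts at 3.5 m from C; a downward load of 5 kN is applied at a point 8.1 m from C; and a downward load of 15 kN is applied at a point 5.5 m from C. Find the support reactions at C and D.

C_x = 0, C_y = 21.58 kN, D_y = 58.42 kN

Moments about C: D_y·5.7 − 60·3.5 − 5·8.1 − 15·5.5 = 0 → D_y = 333/5.7 = 58.4211 ≈ 58.42 kN.
ΣF_y = 0: C_y + 58.4211 − 60 − 5 − 15 = 0 → C_y = 21.58 kN.
ΣF_x = 0: no horizontal applied forces, so C_x = 0.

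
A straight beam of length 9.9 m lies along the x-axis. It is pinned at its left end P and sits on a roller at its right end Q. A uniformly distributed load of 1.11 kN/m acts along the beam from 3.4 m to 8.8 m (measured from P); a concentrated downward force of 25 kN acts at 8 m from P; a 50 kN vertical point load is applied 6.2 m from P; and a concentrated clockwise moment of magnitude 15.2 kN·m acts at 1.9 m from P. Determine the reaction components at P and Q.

P_x = 0, P_y = 24.25 kN, Q_y = 56.74 kN

Resultant of the distributed load: 1.11 × 5.4 = 5.994 kN at 6.1 m from P.
ΣM about P: Q_y·9.9 − (1.11·5.4)·6.1 − 25·8 − 50·6.2 − 15.2 = 0 → Q_y = 561.7634/9.9 = 56.7438 ≈ 56.74 kN.
ΣF_y = 0: P_y + 56.7438 − 1.11·5.4 − 25 − 50 = 0 → P_y = 24.25 kN.
ΣF_x = 0: no horizontal applied forces, so P_x = 0.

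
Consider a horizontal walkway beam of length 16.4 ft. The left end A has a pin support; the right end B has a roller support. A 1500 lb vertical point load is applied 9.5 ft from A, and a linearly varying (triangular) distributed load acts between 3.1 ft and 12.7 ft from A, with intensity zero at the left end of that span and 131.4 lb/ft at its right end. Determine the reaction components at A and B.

A_x = 0, A_y = 896.5 lb, B_y = 1234 lb

Resultant of the triangular load: ½ × 131.4 × 9.6 = 630.72 lb, acting at 9.5 ft from A (one-third of the span from the peak).
Moments about A: B_y·16.4 − 1500·9.5 − (½·131.4·9.6)·9.5 = 0 → B_y = 20241.84/16.4 = 1234.26 ≈ 1234 lb.
ΣF_y = 0: A_y + 1234.26 − 1500 − ½·131.4·9.6 = 0 → A_y = 896.5 lb.
ΣF_x = 0: no horizontal applied forces, so A_x = 0.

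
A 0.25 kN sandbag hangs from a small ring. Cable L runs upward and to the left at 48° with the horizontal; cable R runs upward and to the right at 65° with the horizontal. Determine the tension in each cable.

T_L = 0.1148 kN, T_R = 0.1817 kN

ΣF_x = 0: −T_L·cos48° + T_R·cos65° = 0 → T_R = 1.5833·T_L.
ΣF_y = 0: T_L·sin48° + T_R·sin65° = 0.25.
Substitute: T_L·(0.743145 + 1.5833·0.906308) = 0.25 → T_L = 0.114779 ≈ 0.1148 kN.
Then T_R = 1.5833 × 0.114779 = 0.1817 kN.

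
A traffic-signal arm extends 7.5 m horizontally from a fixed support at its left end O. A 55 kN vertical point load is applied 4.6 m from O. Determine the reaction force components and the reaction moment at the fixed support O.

O_x = 0, O_y = 55.00 kN, M_O = 253.0 kN·m

ΣF_x = 0: O_x = 0.
ΣF_y = 0: O_y − 55 = 0 → O_y = 55.00 kN.
ΣM about O: M_O − 55·4.6 = 0 → M_O = 253.0 kN·m.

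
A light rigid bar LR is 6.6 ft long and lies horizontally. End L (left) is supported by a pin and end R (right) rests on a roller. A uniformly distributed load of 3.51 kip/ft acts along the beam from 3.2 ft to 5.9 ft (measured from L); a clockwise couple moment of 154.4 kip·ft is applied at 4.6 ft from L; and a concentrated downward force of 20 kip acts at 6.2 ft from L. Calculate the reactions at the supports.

L_x = 0, L_y = -19.24 kip, R_y = 48.72 kip

Resultant of the distributed load: 3.51 × 2.7 = 9.477 kip at 4.55 ft from L.
Taking moments about L: R_y·6.6 − (3.51·2.7)·4.55 − 154.4 − 20·6.2 = 0 → R_y = 321.52035/6.6 = 48.7152 ≈ 48.72 kip.
ΣF_y = 0: L_y + 48.7152 − 3.51·2.7 − 20 = 0 → L_y = -19.24 kip.
ΣF_x = 0: no horizontal applied forces, so L_x = 0.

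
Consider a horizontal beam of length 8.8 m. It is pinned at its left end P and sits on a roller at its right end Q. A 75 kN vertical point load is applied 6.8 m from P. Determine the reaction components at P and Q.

Taking moments about P: Q_y·8.8 − 75·6.8 = 0 → Q_y = 510/8.8 = 57.9545 ≈ 57.95 kN.
ΣF_y = 0: P_y + 57.9545 − 75 = 0 → P_y = 17.05 kN.
ΣF_x = 0: no horizontal applied forces, so P_x = 0.

P_x = 0, P_y = 17.05 kN, Q_y = 57.95 kN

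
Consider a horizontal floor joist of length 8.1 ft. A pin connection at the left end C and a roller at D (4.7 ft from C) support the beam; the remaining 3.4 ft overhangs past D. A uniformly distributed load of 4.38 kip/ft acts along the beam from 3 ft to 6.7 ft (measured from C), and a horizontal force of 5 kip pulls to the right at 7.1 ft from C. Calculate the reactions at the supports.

C_x = -5.000 kip, C_y = -0.5172 kip, D_y = 16.72 kip

Resultant of the distributed load: 4.38 × 3.7 = 16.206 kip at 4.85 ft from C.
ΣM about C: D_y·4.7 − (4.38·3.7)·4.85 = 0 → D_y = 78.5991/4.7 = 16.7232 ≈ 16.72 kip.
ΣF_y = 0: C_y + 16.7232 − 4.38·3.7 = 0 → C_y = -0.5172 kip.
ΣF_x = 0: C_x + 5 = 0 → C_x = -5.000 kip.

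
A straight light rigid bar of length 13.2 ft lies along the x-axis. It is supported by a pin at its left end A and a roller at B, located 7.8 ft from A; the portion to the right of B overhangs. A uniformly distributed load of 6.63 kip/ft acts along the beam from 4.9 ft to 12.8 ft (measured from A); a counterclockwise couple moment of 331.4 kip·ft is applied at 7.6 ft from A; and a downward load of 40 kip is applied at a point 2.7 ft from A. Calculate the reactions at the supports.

A_x = 0, A_y = 61.59 kip, B_y = 30.79 kip

Resultant of the distributed load: 6.63 × 7.9 = 52.377 kip at 8.85 ft from A.
Moments about A: B_y·7.8 − (6.63·7.9)·8.85 + 331.4 − 40·2.7 = 0 → B_y = 240.13645/7.8 = 30.7867 ≈ 30.79 kip.
ΣF_y = 0: A_y + 30.7867 − 6.63·7.9 − 40 = 0 → A_y = 61.59 kip.
ΣF_x = 0: no horizontal applied forces, so A_x = 0.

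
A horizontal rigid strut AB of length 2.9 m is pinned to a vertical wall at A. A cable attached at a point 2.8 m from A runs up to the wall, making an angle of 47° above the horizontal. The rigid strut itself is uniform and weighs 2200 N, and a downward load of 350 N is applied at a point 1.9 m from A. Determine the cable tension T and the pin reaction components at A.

ΣM about A: T·sin47°·2.8 − 2200·1.45 − 350·1.9 = 0 → T = 3855/(2.8·0.731354) = 1882.52 ≈ 1883 N.
ΣF_x = 0: A_x − T·cos47° = 0 → A_x = 1882.52 × 0.681998 = 1284 N.
ΣF_y = 0: A_y + T·sin47° − 2200 − 350 = 0 → A_y = 2550 − 1882.52 × 0.731354 = 1173 N.

T = 1883 N, A_x = 1284 N, A_y = 1173 N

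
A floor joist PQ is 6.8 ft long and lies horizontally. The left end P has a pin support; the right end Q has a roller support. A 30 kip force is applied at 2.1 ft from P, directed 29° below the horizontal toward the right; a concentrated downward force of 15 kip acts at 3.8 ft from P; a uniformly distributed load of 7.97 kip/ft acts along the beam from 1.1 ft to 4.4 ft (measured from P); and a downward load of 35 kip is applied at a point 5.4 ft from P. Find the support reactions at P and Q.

Resultant of the distributed load: 7.97 × 3.3 = 26.301 kip at 2.75 ft from P.
Taking moments about P: Q_y·6.8 − 30·sin29°·2.1 − 15·3.8 − (7.97·3.3)·2.75 − 35·5.4 = 0 → Q_y = 348.871/6.8 = 51.3046 ≈ 51.30 kip.
ΣF_y = 0: P_y + 51.3046 − 30·sin29° − 15 − 7.97·3.3 − 35 = 0 → P_y = 39.54 kip.
ΣF_x = 0: P_x + 30·cos29° = 0 → P_x = -26.24 kip.

P_x = -26.24 kip, P_y = 39.54 kip, Q_y = 51.30 kip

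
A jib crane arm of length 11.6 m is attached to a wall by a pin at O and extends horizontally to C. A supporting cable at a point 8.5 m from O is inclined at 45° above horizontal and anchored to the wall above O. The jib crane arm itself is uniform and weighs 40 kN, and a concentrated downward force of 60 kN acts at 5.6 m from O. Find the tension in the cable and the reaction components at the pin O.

ΣM about O: T·sin45°·8.5 − 40·5.8 − 60·5.6 = 0 → T = 568/(8.5·0.707107) = 94.5027 ≈ 94.50 kN.
ΣF_x = 0: O_x − T·cos45° = 0 → O_x = 94.5027 × 0.707107 = 66.82 kN.
ΣF_y = 0: O_y + T·sin45° − 40 − 60 = 0 → O_y = 100 − 94.5027 × 0.707107 = 33.18 kN.

T = 94.50 kN, O_x = 66.82 kN, O_y = 33.18 kN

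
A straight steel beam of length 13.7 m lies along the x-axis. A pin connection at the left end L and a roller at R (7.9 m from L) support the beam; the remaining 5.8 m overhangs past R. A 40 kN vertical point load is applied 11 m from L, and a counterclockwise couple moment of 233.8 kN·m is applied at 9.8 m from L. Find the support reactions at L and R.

Moments about L: R_y·7.9 − 40·11 + 233.8 = 0 → R_y = 206.2/7.9 = 26.1013 ≈ 26.10 kN.
ΣF_y = 0: L_y + 26.1013 − 40 = 0 → L_y = 13.90 kN.
ΣF_x = 0: no horizontal applied forces, so L_x = 0.

L_x = 0, L_y = 13.90 kN, R_y = 26.10 kN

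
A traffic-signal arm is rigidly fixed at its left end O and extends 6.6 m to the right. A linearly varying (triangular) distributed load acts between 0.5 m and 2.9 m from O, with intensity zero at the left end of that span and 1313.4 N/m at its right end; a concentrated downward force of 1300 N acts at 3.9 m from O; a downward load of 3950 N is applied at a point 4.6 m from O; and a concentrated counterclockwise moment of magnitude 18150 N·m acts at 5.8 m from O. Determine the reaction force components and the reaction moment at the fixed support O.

O_x = 0, O_y = 6826 N, M_O = 8400 N·m

Resultant of the triangular load: ½ × 1313.4 × 2.4 = 1576.08 N, acting at 2.1 m from O (one-third of the span from the peak).
ΣF_x = 0: O_x = 0.
ΣF_y = 0: O_y − ½·1313.4·2.4 − 1300 − 3950 = 0 → O_y = 6826 N.
ΣM about O: M_O − (½·1313.4·2.4)·2.1 − 1300·3.9 − 3950·4.6 + 18150 = 0 → M_O = 8400 N·m.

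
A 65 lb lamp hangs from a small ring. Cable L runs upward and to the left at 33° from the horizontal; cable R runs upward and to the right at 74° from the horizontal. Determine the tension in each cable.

T_L = 18.74 lb, T_R = 57.00 lb

ΣF_x = 0: −T_L·cos33° + T_R·cos74° = 0 → T_R = 3.04266·T_L.
ΣF_y = 0: T_L·sin33° + T_R·sin74° = 65.
Substitute: T_L·(0.544639 + 3.04266·0.961262) = 65 → T_L = 18.7351 ≈ 18.74 lb.
Then T_R = 3.04266 × 18.7351 = 57.00 lb.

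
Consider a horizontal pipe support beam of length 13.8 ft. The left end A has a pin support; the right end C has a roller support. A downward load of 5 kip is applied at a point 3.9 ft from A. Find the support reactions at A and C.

A_x = 0, A_y = 3.587 kip, C_y = 1.413 kip

Taking moments about A: C_y·13.8 − 5·3.9 = 0 → C_y = 19.5/13.8 = 1.41304 ≈ 1.413 kip.
ΣF_y = 0: A_y + 1.41304 − 5 = 0 → A_y = 3.587 kip.
ΣF_x = 0: no horizontal applied forces, so A_x = 0.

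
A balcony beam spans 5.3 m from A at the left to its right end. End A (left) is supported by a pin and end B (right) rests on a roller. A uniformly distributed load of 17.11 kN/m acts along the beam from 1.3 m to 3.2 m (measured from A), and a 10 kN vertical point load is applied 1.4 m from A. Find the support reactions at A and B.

A_x = 0, A_y = 26.07 kN, B_y = 16.44 kN

Resultant of the distributed load: 17.11 × 1.9 = 32.509 kN at 2.25 m from A.
Taking moments about A: B_y·5.3 − (17.11·1.9)·2.25 − 10·1.4 = 0 → B_y = 87.14525/5.3 = 16.4425 ≈ 16.44 kN.
ΣF_y = 0: A_y + 16.4425 − 17.11·1.9 − 10 = 0 → A_y = 26.07 kN.
ΣF_x = 0: no horizontal applied forces, so A_x = 0.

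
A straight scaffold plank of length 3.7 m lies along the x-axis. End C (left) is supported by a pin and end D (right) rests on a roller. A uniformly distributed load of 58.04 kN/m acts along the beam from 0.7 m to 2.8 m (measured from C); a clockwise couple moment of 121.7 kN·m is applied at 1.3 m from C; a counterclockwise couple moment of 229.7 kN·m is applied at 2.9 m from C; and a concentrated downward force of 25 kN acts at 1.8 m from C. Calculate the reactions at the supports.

Resultant of the distributed load: 58.04 × 2.1 = 121.884 kN at 1.75 m from C.
Moments about C: D_y·3.7 − (58.04·2.1)·1.75 − 121.7 + 229.7 − 25·1.8 = 0 → D_y = 150.297/3.7 = 40.6208 ≈ 40.62 kN.
ΣF_y = 0: C_y + 40.6208 − 58.04·2.1 − 25 = 0 → C_y = 106.3 kN.
ΣF_x = 0: no horizontal applied forces, so C_x = 0.

C_x = 0, C_y = 106.3 kN, D_y = 40.62 kN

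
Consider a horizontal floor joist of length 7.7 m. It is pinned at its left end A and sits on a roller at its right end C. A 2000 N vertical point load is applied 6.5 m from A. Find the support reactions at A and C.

Taking moments about A: C_y·7.7 − 2000·6.5 = 0 → C_y = 13000/7.7 = 1688.31 ≈ 1688 N.
ΣF_y = 0: A_y + 1688.31 − 2000 = 0 → A_y = 311.7 N.
ΣF_x = 0: no horizontal applied forces, so A_x = 0.

A_x = 0, A_y = 311.7 N, C_y = 1688 N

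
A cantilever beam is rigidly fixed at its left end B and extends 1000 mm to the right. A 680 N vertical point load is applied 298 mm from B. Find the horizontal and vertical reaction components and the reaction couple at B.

ΣF_x = 0: B_x = 0.
ΣF_y = 0: B_y − 680 = 0 → B_y = 680.0 N.
ΣM about B: M_B − 680·298 = 0 → M_B = 202600 N·mm.

B_x = 0, B_y = 680.0 N, M_B = 202600 N·mm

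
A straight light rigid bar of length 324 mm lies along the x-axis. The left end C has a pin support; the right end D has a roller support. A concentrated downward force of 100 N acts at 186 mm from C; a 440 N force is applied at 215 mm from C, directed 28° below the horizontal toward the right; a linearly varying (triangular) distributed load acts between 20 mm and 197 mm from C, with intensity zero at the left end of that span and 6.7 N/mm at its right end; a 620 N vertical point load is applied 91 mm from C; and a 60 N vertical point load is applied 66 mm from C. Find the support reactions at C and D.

C_x = -388.5 N, C_y = 946.1 N, D_y = 633.4 N

Resultant of the triangular load: ½ × 6.7 × 177 = 592.95 N, acting at 138 mm from C (one-third of the span from the peak).
Taking moments about C: D_y·324 − 100·186 − 440·sin28°·215 − (½·6.7·177)·138 − 620·91 − 60·66 = 0 → D_y = 205219/324 = 633.392 ≈ 633.4 N.
ΣF_y = 0: C_y + 633.392 − 100 − 440·sin28° − ½·6.7·177 − 620 − 60 = 0 → C_y = 946.1 N.
ΣF_x = 0: C_x + 440·cos28° = 0 → C_x = -388.5 N.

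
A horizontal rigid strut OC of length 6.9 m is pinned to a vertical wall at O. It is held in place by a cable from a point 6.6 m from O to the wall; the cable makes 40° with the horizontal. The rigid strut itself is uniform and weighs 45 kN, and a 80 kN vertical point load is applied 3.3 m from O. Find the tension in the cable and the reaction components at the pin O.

ΣM about O: T·sin40°·6.6 − 45·3.45 − 80·3.3 = 0 → T = 419.25/(6.6·0.642788) = 98.8238 ≈ 98.82 kN.
ΣF_x = 0: O_x − T·cos40° = 0 → O_x = 98.8238 × 0.766044 = 75.70 kN.
ΣF_y = 0: O_y + T·sin40° − 45 − 80 = 0 → O_y = 125 − 98.8238 × 0.642788 = 61.48 kN.

T = 98.82 kN, O_x = 75.70 kN, O_y = 61.48 kN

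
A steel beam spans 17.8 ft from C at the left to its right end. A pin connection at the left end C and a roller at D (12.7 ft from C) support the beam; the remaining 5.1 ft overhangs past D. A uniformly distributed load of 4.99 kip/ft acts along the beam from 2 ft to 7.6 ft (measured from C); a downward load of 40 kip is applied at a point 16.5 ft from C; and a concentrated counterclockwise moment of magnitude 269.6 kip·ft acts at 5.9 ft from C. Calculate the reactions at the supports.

Resultant of the distributed load: 4.99 × 5.6 = 27.944 kip at 4.8 ft from C.
Moments about C: D_y·12.7 − (4.99·5.6)·4.8 − 40·16.5 + 269.6 = 0 → D_y = 524.5312/12.7 = 41.3017 ≈ 41.30 kip.
ΣF_y = 0: C_y + 41.3017 − 4.99·5.6 − 40 = 0 → C_y = 26.64 kip.
ΣF_x = 0: no horizontal applied forces, so C_x = 0.

C_x = 0, C_y = 26.64 kip, D_y = 41.30 kip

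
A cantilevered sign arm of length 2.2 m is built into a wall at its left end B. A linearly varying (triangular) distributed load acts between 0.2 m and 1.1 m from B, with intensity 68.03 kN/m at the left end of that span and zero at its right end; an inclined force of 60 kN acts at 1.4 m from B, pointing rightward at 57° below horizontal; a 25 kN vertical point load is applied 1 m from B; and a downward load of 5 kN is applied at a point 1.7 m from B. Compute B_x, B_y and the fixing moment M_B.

B_x = -32.68 kN, B_y = 110.9 kN, M_B = 119.3 kN·m

Resultant of the triangular load: ½ × 68.03 × 0.9 = 30.6135 kN, acting at 0.5 m from B (one-third of the span from the peak).
ΣF_x = 0: B_x + 60·cos57° = 0 → B_x = -32.68 kN.
ΣF_y = 0: B_y − ½·68.03·0.9 − 60·sin57° − 25 − 5 = 0 → B_y = 110.9 kN.
ΣM about B: M_B − (½·68.03·0.9)·0.5 − 60·sin57°·1.4 − 25·1 − 5·1.7 = 0 → M_B = 119.3 kN·m.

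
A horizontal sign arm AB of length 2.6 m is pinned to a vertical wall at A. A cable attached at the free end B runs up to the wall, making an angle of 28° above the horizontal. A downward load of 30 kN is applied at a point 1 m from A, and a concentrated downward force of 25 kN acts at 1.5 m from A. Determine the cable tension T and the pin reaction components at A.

ΣM about A: T·sin28°·2.6 − 30·1 − 25·1.5 = 0 → T = 67.5/(2.6·0.469472) = 55.2994 ≈ 55.30 kN.
ΣF_x = 0: A_x − T·cos28° = 0 → A_x = 55.2994 × 0.882948 = 48.83 kN.
ΣF_y = 0: A_y + T·sin28° − 30 − 25 = 0 → A_y = 55 − 55.2994 × 0.469472 = 29.04 kN.

T = 55.30 kN, A_x = 48.83 kN, A_y = 29.04 kN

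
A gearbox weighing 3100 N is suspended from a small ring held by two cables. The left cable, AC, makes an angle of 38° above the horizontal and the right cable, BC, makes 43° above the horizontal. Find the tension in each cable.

ΣF_x = 0: −T_AC·cos38° + T_BC·cos43° = 0 → T_BC = 1.07747·T_AC.
ΣF_y = 0: T_AC·sin38° + T_BC·sin43° = 3100.
Substitute: T_AC·(0.615661 + 1.07747·0.681998) = 3100 → T_AC = 2295.46 ≈ 2295 N.
Then T_BC = 1.07747 × 2295.46 = 2473 N.

T_AC = 2295 N, T_BC = 2473 N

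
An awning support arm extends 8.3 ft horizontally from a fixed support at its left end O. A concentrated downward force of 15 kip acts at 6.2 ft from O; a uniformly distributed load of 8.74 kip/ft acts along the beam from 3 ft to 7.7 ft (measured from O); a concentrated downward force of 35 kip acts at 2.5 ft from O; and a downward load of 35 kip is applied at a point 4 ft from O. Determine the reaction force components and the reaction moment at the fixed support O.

Resultant of the distributed load: 8.74 × 4.7 = 41.078 kip at 5.35 ft from O.
ΣF_x = 0: O_x = 0.
ΣF_y = 0: O_y − 15 − 8.74·4.7 − 35 − 35 = 0 → O_y = 126.1 kip.
ΣM about O: M_O − 15·6.2 − (8.74·4.7)·5.35 − 35·2.5 − 35·4 = 0 → M_O = 540.3 kip·ft.

O_x = 0, O_y = 126.1 kip, M_O = 540.3 kip·ft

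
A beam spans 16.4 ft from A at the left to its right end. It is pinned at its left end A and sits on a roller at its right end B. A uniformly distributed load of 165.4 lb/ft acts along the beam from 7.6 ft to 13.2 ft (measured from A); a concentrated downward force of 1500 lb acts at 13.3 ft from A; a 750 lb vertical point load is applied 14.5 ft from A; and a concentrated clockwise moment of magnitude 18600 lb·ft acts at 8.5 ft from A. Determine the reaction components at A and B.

Resultant of the distributed load: 165.4 × 5.6 = 926.24 lb at 10.4 ft from A.
Taking moments about A: B_y·16.4 − (165.4·5.6)·10.4 − 1500·13.3 − 750·14.5 − 18600 = 0 → B_y = 59057.896/16.4 = 3601.09 ≈ 3601 lb.
ΣF_y = 0: A_y + 3601.09 − 165.4·5.6 − 1500 − 750 = 0 → A_y = -424.9 lb.
ΣF_x = 0: no horizontal applied forces, so A_x = 0.

A_x = 0, A_y = -424.9 lb, B_y = 3601 lb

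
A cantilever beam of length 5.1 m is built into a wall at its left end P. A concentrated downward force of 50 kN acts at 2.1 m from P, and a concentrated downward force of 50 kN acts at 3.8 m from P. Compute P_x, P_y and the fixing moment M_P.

ΣF_x = 0: P_x = 0.
ΣF_y = 0: P_y − 50 − 50 = 0 → P_y = 100.0 kN.
ΣM about P: M_P − 50·2.1 − 50·3.8 = 0 → M_P = 295.0 kN·m.

P_x = 0, P_y = 100.0 kN, M_P = 295.0 kN·m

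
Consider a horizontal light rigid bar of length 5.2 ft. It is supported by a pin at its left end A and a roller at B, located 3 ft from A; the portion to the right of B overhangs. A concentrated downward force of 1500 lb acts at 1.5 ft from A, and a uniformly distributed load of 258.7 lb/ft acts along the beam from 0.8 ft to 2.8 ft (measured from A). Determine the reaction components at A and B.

Resultant of the distributed load: 258.7 × 2 = 517.4 lb at 1.8 ft from A.
Taking moments about A: B_y·3 − 1500·1.5 − (258.7·2)·1.8 = 0 → B_y = 3181.32/3 = 1060.44 ≈ 1060 lb.
ΣF_y = 0: A_y + 1060.44 − 1500 − 258.7·2 = 0 → A_y = 957.0 lb.
ΣF_x = 0: no horizontal applied forces, so A_x = 0.

A_x = 0, A_y = 957.0 lb, B_y = 1060 lb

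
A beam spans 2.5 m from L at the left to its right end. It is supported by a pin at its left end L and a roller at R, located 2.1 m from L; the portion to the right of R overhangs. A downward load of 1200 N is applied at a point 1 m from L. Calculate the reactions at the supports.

Moments about L: R_y·2.1 − 1200·1 = 0 → R_y = 1200/2.1 = 571.429 ≈ 571.4 N.
ΣF_y = 0: L_y + 571.429 − 1200 = 0 → L_y = 628.6 N.
ΣF_x = 0: no horizontal applied forces, so L_x = 0.

L_x = 0, L_y = 628.6 N, R_y = 571.4 N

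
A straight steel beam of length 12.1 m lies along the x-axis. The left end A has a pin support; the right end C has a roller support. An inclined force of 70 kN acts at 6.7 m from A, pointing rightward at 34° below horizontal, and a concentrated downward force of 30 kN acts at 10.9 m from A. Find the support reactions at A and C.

ΣM about A: C_y·12.1 − 70·sin34°·6.7 − 30·10.9 = 0 → C_y = 589.261/12.1 = 48.6993 ≈ 48.70 kN.
ΣF_y = 0: A_y + 48.6993 − 70·sin34° − 30 = 0 → A_y = 20.44 kN.
ΣF_x = 0: A_x + 70·cos34° = 0 → A_x = -58.03 kN.

A_x = -58.03 kN, A_y = 20.44 kN, C_y = 48.70 kN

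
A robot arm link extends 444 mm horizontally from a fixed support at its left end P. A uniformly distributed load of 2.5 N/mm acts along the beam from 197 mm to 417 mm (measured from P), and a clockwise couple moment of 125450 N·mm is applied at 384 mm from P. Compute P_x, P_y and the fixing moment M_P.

P_x = 0, P_y = 550.0 N, M_P = 294300 N·mm

Resultant of the distributed load: 2.5 × 220 = 550 N at 307 mm from P.
ΣF_x = 0: P_x = 0.
ΣF_y = 0: P_y − 2.5·220 = 0 → P_y = 550.0 N.
ΣM about P: M_P − (2.5·220)·307 − 125450 = 0 → M_P = 294300 N·mm.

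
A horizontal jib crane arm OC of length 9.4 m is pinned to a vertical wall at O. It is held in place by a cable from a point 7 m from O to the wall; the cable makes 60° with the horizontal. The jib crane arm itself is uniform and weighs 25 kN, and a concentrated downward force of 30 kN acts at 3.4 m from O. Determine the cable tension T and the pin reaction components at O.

ΣM about O: T·sin60°·7 − 25·4.7 − 30·3.4 = 0 → T = 219.5/(7·0.866025) = 36.2081 ≈ 36.21 kN.
ΣF_x = 0: O_x − T·cos60° = 0 → O_x = 36.2081 × 0.5 = 18.10 kN.
ΣF_y = 0: O_y + T·sin60° − 25 − 30 = 0 → O_y = 55 − 36.2081 × 0.866025 = 23.64 kN.

T = 36.21 kN, O_x = 18.10 kN, O_y = 23.64 kN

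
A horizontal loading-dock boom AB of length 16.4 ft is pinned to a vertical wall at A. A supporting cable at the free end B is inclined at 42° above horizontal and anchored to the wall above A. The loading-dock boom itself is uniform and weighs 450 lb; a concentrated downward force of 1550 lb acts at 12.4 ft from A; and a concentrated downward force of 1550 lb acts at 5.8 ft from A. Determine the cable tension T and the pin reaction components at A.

ΣM about A: T·sin42°·16.4 − 450·8.2 − 1550·12.4 − 1550·5.8 = 0 → T = 31900/(16.4·0.669131) = 2906.94 ≈ 2907 lb.
ΣF_x = 0: A_x − T·cos42° = 0 → A_x = 2906.94 × 0.743145 = 2160 lb.
ΣF_y = 0: A_y + T·sin42° − 450 − 1550 − 1550 = 0 → A_y = 3550 − 2906.94 × 0.669131 = 1605 lb.

T = 2907 lb, A_x = 2160 lb, A_y = 1605 lb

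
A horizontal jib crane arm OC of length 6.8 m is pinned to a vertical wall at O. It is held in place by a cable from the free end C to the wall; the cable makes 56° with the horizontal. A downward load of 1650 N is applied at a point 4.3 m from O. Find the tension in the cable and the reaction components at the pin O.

T = 1259 N, O_x = 703.8 N, O_y = 606.6 N

ΣM about O: T·sin56°·6.8 − 1650·4.3 = 0 → T = 7095/(6.8·0.829038) = 1258.55 ≈ 1259 N.
ΣF_x = 0: O_x − T·cos56° = 0 → O_x = 1258.55 × 0.559193 = 703.8 N.
ΣF_y = 0: O_y + T·sin56° − 1650 = 0 → O_y = 1650 − 1258.55 × 0.829038 = 606.6 N.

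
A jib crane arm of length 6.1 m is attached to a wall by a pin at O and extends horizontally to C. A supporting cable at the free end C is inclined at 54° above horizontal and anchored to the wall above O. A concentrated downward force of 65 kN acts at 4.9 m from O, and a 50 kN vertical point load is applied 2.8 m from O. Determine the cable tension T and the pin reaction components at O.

T = 92.91 kN, O_x = 54.61 kN, O_y = 39.84 kN

ΣM about O: T·sin54°·6.1 − 65·4.9 − 50·2.8 = 0 → T = 458.5/(6.1·0.809017) = 92.9077 ≈ 92.91 kN.
ΣF_x = 0: O_x − T·cos54° = 0 → O_x = 92.9077 × 0.587785 = 54.61 kN.
ΣF_y = 0: O_y + T·sin54° − 65 − 50 = 0 → O_y = 115 − 92.9077 × 0.809017 = 39.84 kN.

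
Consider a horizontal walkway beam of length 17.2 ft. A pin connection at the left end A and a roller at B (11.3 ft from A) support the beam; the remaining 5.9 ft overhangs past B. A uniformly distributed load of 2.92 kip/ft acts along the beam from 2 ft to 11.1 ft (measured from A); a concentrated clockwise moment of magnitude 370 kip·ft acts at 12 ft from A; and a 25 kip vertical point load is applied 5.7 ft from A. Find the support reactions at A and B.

A_x = 0, A_y = -9.184 kip, B_y = 60.76 kip

Resultant of the distributed load: 2.92 × 9.1 = 26.572 kip at 6.55 ft from A.
ΣM about A: B_y·11.3 − (2.92·9.1)·6.55 − 370 − 25·5.7 = 0 → B_y = 686.5466/11.3 = 60.7563 ≈ 60.76 kip.
ΣF_y = 0: A_y + 60.7563 − 2.92·9.1 − 25 = 0 → A_y = -9.184 kip.
ΣF_x = 0: no horizontal applied forces, so A_x = 0.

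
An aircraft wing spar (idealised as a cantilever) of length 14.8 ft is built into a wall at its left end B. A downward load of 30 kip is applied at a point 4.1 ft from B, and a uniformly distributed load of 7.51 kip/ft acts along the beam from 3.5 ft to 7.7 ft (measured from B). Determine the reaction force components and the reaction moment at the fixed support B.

B_x = 0, B_y = 61.54 kip, M_B = 299.6 kip·ft

Resultant of the distributed load: 7.51 × 4.2 = 31.542 kip at 5.6 ft from B.
ΣF_x = 0: B_x = 0.
ΣF_y = 0: B_y − 30 − 7.51·4.2 = 0 → B_y = 61.54 kip.
ΣM about B: M_B − 30·4.1 − (7.51·4.2)·5.6 = 0 → M_B = 299.6 kip·ft.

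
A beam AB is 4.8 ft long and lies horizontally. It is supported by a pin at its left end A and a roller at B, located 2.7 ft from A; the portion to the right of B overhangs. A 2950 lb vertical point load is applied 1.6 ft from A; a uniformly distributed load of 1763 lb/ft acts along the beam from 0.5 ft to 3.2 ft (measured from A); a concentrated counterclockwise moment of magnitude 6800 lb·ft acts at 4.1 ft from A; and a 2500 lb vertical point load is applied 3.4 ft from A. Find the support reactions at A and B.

A_x = 0, A_y = 4571 lb, B_y = 5639 lb

Resultant of the distributed load: 1763 × 2.7 = 4760.1 lb at 1.85 ft from A.
Moments about A: B_y·2.7 − 2950·1.6 − (1763·2.7)·1.85 + 6800 − 2500·3.4 = 0 → B_y = 15226.185/2.7 = 5639.33 ≈ 5639 lb.
ΣF_y = 0: A_y + 5639.33 − 2950 − 1763·2.7 − 2500 = 0 → A_y = 4571 lb.
ΣF_x = 0: no horizontal applied forces, so A_x = 0.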